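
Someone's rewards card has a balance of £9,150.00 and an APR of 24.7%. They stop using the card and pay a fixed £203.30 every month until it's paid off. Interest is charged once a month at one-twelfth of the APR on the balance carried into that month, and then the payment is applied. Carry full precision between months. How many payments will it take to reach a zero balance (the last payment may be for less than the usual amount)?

Monthly rate r = 24.7%/12 = 2.05833% = 0.0205833.
Recurrence: B ← B·(1+r) − £203.30.
Month 1: interest £188.34; balance after payment £9,135.04.
Month 2: interest £188.03; balance after payment £9,119.77.
Closed form: n = −ln(1 − rB₀/P)/ln(1+r) = −ln(0.073598)/ln(1.02058) ≈ 128.060, so the balance reaches zero during payment 129.

129 months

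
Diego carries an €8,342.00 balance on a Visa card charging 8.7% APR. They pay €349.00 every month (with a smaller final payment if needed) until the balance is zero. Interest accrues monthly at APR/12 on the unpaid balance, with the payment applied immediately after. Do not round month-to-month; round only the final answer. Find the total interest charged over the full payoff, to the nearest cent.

Monthly rate r = 8.7%/12 = 0.725% = 0.00725.
Payoff takes n = ⌈−ln(1 − rB₀/P)/ln(1+r)⌉ = ⌈26.344⌉ = 27 payments; the last is €120.38.
Total paid = 26·€349.00 + €120.38 = €9,194.38.
Total interest = total paid − principal = €9,194.38 − €8,342.00 = €852.38.

€852.38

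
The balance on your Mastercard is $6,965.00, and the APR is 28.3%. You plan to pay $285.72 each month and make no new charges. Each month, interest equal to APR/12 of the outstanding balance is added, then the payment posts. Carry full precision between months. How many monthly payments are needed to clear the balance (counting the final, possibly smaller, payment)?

Monthly rate r = 28.3%/12 = 2.35833% = 0.0235833.
Recurrence: B ← B·(1+r) − $285.72.
Month 1: interest $164.26; balance after payment $6,843.54.
Month 2: interest $161.39; balance after payment $6,719.21.
Closed form: n = −ln(1 − rB₀/P)/ln(1+r) = −ln(0.42511)/ln(1.02358) ≈ 36.698, so the balance reaches zero during payment 37.

37 months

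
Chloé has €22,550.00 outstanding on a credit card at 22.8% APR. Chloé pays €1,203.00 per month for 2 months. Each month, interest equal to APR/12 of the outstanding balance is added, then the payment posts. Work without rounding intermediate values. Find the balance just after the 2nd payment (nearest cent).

€20,986.18

Monthly rate r = 22.8%/12 = 1.9% = 0.019.
Each month: B ← B·(1+r) − €1,203.00.
Month 1: interest €428.45; balance after payment €21,775.45.
Month 2: interest €413.73; balance after payment €20,986.18.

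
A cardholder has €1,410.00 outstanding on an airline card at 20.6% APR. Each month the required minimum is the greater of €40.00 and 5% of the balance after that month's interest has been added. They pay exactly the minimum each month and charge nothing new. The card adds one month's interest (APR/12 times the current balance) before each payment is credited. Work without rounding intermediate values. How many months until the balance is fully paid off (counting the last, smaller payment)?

42 months

Monthly rate r = 20.6%/12 = 1.71667% = 0.0171667.
While 5% of the post-interest balance exceeds €40.00, each month B ← (B·(1+r))·(1 − 0.05), i.e. B shrinks by the factor (1+r)·0.95 = 0.96631.
This holds for months 1–18. Entering month 19 the balance is €760.86; 5% of the post-interest balance is now below €40.00, so the flat €40.00 minimum applies from here.
From month 19 a fixed €40.00 at rate r clears €760.86 in 24 more payments. Total: 18 + 24 = 42 months.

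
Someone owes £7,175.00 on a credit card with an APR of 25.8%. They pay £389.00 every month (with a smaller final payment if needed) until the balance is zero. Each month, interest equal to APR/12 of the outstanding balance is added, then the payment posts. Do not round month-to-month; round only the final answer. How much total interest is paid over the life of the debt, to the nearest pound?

£2,063

Monthly rate r = 25.8%/12 = 2.15% = 0.0215.
Payoff takes n = ⌈−ln(1 − rB₀/P)/ln(1+r)⌉ = ⌈23.745⌉ = 24 payments; the last is £290.67.
Total paid = 23·£389.00 + £290.67 = £9,237.67.
Total interest = total paid − principal = £9,237.67 − £7,175.00 = £2,062.67.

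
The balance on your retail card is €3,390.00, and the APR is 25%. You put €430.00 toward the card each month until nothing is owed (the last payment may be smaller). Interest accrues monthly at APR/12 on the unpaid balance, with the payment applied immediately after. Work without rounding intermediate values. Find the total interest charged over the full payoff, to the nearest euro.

Monthly rate r = 25%/12 = 2.08333% = 0.0208333.
Payoff takes n = ⌈−ln(1 − rB₀/P)/ln(1+r)⌉ = ⌈8.702⌉ = 9 payments; the last is €302.57.
Total paid = 8·€430.00 + €302.57 = €3,742.57.
Total interest = total paid − principal = €3,742.57 − €3,390.00 = €352.57.

€353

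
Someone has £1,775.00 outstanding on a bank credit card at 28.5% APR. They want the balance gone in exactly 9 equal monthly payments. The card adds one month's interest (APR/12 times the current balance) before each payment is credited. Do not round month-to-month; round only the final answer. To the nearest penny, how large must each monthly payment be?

£221.37

Monthly rate r = 28.5%/12 = 2.375% = 0.02375.
Level-payment amortization: P = B₀·r / (1 − (1+r)^(−n)) = 1775.00·0.02375 / (1 − 1.02375^(−9)).
Denominator 1 − (1+r)^(−9) = 0.190429327.
P = 42.1562 / 0.190429327 ≈ 221.37.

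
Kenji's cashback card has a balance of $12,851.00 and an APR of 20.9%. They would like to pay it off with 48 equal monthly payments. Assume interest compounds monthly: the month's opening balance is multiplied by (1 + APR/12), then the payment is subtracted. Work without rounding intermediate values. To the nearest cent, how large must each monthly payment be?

Monthly rate r = 20.9%/12 = 1.74167% = 0.0174167.
Level-payment amortization: P = B₀·r / (1 − (1+r)^(−n)) = 12851.00·0.0174167 / (1 − 1.01742^(−48)).
Denominator 1 − (1+r)^(−48) = 0.56342857.
P = 223.822 / 0.56342857 ≈ 397.25.

$397.25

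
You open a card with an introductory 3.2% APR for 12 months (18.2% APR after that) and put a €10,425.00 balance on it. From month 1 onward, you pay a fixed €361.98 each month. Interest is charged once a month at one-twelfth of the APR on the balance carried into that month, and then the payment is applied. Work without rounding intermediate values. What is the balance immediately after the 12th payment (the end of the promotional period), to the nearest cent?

Promo months 1–12 at r₀ = 3.2%/12 = 0.00266667; months 13+ at r₁ = 18.2%/12 = 0.0151667.
After month 12: iterate B ← B·(1+r₀) − €361.98 for 12 months → €6,355.50.

€6,355.50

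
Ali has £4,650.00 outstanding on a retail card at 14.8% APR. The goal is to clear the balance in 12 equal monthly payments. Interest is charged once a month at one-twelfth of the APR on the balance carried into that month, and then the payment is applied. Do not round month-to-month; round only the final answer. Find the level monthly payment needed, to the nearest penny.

£419.26

Monthly rate r = 14.8%/12 = 1.23333% = 0.0123333.
Level-payment amortization: P = B₀·r / (1 − (1+r)^(−n)) = 4650.00·0.0123333 / (1 − 1.01233^(−12)).
Denominator 1 − (1+r)^(−12) = 0.136787832.
P = 57.35 / 0.136787832 ≈ 419.26.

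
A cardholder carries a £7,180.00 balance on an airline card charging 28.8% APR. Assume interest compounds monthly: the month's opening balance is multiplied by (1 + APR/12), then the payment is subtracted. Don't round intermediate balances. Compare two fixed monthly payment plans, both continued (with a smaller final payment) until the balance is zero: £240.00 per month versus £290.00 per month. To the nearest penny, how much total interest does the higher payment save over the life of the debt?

Monthly rate r = 28.8%/12 = 2.4% = 0.024.
At £240.00/mo: n = ⌈−ln(1 − rB₀/P)/ln(1+r)⌉ = 54 payments (last £90.45); total interest = total paid − £7,180.00 = £5,630.45.
At £290.00/mo: 39 payments (last £8.46); total interest £3,848.46.
Interest saved = £5,630.45 − £3,848.46 = £1,781.99.

£1,781.99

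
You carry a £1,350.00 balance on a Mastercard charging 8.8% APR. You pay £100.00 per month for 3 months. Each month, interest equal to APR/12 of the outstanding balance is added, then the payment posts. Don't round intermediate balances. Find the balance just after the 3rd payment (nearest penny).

Monthly rate r = 8.8%/12 = 0.733333% = 0.00733333.
Each month: B ← B·(1+r) − £100.00.
Month 1: interest £9.90; balance after payment £1,259.90.
Month 2: interest £9.24; balance after payment £1,169.14.
Month 3: interest £8.57; balance after payment £1,077.71.

£1,077.71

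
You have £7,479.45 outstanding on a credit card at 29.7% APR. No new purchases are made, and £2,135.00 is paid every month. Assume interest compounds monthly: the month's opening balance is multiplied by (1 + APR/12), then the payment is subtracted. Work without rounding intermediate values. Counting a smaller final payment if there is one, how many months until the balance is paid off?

Monthly rate r = 29.7%/12 = 2.475% = 0.02475.
Recurrence: B ← B·(1+r) − £2,135.00.
Month 1: interest £185.12; balance after payment £5,529.57.
Month 2: interest £136.86; balance after payment £3,531.42.
Month 3: interest £87.40; balance after payment £1,483.83.
Month 4: interest £36.72; balance after payment £0.00.

4 payments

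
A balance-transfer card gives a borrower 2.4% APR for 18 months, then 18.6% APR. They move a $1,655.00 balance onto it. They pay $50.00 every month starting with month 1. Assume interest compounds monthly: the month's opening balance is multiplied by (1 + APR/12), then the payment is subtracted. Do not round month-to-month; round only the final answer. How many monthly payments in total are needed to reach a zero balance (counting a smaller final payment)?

Promo months 1–18 at r₀ = 2.4%/12 = 0.002; months 19+ at r₁ = 18.6%/12 = 0.0155.
After month 18: iterate B ← B·(1+r₀) − $50.00 for 18 months → $800.14.
Then at r₁ with $50.00/mo: n₂ = −ln(1 − r₁·B/P)/ln(1+r₁) ≈ 18.53 → 19 more payments.

37 payments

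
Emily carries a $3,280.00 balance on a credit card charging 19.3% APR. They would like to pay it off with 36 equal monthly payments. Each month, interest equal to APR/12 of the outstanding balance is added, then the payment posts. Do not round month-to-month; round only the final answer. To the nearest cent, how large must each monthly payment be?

$120.73

Monthly rate r = 19.3%/12 = 1.60833% = 0.0160833.
Level-payment amortization: P = B₀·r / (1 − (1+r)^(−n)) = 3280.00·0.0160833 / (1 − 1.01608^(−36)).
Denominator 1 − (1+r)^(−36) = 0.436953581.
P = 52.7533 / 0.436953581 ≈ 120.73.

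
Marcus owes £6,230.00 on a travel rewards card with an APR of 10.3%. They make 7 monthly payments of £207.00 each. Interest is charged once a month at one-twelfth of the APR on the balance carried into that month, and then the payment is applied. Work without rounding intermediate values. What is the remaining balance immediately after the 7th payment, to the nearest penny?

Monthly rate r = 10.3%/12 = 0.858333% = 0.00858333.
Each month: B ← B·(1+r) − £207.00.
Month 1: interest £53.47; balance after payment £6,076.47.
Month 2: interest £52.16; balance after payment £5,921.63.
Month 3: interest £50.83; balance after payment £5,765.46.
Month 4: interest £49.49; balance after payment £5,607.94.
Month 5: interest £48.13; balance after payment £5,449.08.
Month 6: interest £46.77; balance after payment £5,288.85.
Month 7: interest £45.40; balance after payment £5,127.25.

£5,127.25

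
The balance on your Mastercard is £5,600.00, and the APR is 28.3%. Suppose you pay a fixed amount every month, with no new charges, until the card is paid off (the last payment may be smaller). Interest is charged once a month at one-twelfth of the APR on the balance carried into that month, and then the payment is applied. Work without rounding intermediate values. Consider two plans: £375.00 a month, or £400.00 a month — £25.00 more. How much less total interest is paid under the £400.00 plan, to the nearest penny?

£108.05

Monthly rate r = 28.3%/12 = 2.35833% = 0.0235833.
At £375.00/mo: n = ⌈−ln(1 − rB₀/P)/ln(1+r)⌉ = 19 payments (last £235.38); total interest = total paid − £5,600.00 = £1,385.38.
At £400.00/mo: 18 payments (last £77.33); total interest £1,277.33.
Interest saved = £1,385.38 − £1,277.33 = £108.05.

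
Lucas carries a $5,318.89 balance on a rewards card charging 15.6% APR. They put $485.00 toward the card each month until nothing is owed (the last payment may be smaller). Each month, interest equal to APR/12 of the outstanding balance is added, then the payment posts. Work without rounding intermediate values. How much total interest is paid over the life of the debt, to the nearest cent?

Monthly rate r = 15.6%/12 = 1.3% = 0.013.
Payoff takes n = ⌈−ln(1 − rB₀/P)/ln(1+r)⌉ = ⌈11.909⌉ = 12 payments; the last is $440.91.
Total paid = 11·$485.00 + $440.91 = $5,775.91.
Total interest = total paid − principal = $5,775.91 − $5,318.89 = $457.02.

$457.02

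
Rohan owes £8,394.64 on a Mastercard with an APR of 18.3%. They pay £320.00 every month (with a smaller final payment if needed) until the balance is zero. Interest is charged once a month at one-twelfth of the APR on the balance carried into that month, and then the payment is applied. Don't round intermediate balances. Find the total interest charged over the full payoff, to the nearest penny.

£2,408.30

Monthly rate r = 18.3%/12 = 1.525% = 0.01525.
Payoff takes n = ⌈−ln(1 − rB₀/P)/ln(1+r)⌉ = ⌈33.758⌉ = 34 payments; the last is £242.94.
Total paid = 33·£320.00 + £242.94 = £10,802.94.
Total interest = total paid − principal = £10,802.94 − £8,394.64 = £2,408.30.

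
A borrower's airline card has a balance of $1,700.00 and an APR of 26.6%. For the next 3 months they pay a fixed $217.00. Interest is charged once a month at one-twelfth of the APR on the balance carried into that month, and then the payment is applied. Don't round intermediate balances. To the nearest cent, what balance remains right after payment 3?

Monthly rate r = 26.6%/12 = 2.21667% = 0.0221667.
Each month: B ← B·(1+r) − $217.00.
Month 1: interest $37.68; balance after payment $1,520.68.
Month 2: interest $33.71; balance after payment $1,337.39.
Month 3: interest $29.65; balance after payment $1,150.04.

$1,150.04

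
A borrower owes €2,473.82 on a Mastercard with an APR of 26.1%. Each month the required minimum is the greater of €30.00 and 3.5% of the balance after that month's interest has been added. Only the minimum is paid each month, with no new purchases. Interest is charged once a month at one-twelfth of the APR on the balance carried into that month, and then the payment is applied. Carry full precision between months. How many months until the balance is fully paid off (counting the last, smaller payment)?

Monthly rate r = 26.1%/12 = 2.175% = 0.02175.
While 3.5% of the post-interest balance exceeds €30.00, each month B ← (B·(1+r))·(1 − 0.035), i.e. B shrinks by the factor (1+r)·0.965 = 0.98599.
This holds for months 1–77. Entering month 78 the balance is €834.66; 3.5% of the post-interest balance is now below €30.00, so the flat €30.00 minimum applies from here.
From month 78 a fixed €30.00 at rate r clears €834.66 in 44 more payments. Total: 77 + 44 = 121 months.

121 months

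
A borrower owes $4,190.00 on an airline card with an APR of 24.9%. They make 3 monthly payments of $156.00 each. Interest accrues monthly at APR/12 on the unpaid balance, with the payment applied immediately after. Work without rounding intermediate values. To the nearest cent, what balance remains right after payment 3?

Monthly rate r = 24.9%/12 = 2.075% = 0.02075.
Each month: B ← B·(1+r) − $156.00.
Month 1: interest $86.94; balance after payment $4,120.94.
Month 2: interest $85.51; balance after payment $4,050.45.
Month 3: interest $84.05; balance after payment $3,978.50.

$3,978.50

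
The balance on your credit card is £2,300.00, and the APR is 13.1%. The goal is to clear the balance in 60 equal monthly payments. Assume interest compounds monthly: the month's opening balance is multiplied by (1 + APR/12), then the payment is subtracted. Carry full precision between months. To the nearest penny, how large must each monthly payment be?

Monthly rate r = 13.1%/12 = 1.09167% = 0.0109167.
Level-payment amortization: P = B₀·r / (1 − (1+r)^(−n)) = 2300.00·0.0109167 / (1 − 1.01092^(−60)).
Denominator 1 − (1+r)^(−60) = 0.478710954.
P = 25.1083 / 0.478710954 ≈ 52.45.

£52.45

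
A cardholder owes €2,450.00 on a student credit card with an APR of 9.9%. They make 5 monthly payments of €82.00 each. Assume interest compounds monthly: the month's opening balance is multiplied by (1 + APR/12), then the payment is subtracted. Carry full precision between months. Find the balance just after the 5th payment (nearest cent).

€2,135.92

Monthly rate r = 9.9%/12 = 0.825% = 0.00825.
Each month: B ← B·(1+r) − €82.00.
Month 1: interest €20.21; balance after payment €2,388.21.
Month 2: interest €19.70; balance after payment €2,325.92.
Month 3: interest €19.19; balance after payment €2,263.10.
Month 4: interest €18.67; balance after payment €2,199.77.
Month 5: interest €18.15; balance after payment €2,135.92.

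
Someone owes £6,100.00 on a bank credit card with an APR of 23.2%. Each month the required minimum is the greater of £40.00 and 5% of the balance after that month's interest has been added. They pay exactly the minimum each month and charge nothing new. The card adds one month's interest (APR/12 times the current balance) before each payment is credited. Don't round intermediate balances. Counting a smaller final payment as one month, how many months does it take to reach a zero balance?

89 months

Monthly rate r = 23.2%/12 = 1.93333% = 0.0193333.
While 5% of the post-interest balance exceeds £40.00, each month B ← (B·(1+r))·(1 − 0.05), i.e. B shrinks by the factor (1+r)·0.95 = 0.96837.
This holds for months 1–64. Entering month 65 the balance is £779.61; 5% of the post-interest balance is now below £40.00, so the flat £40.00 minimum applies from here.
From month 65 a fixed £40.00 at rate r clears £779.61 in 25 more payments. Total: 64 + 25 = 89 months.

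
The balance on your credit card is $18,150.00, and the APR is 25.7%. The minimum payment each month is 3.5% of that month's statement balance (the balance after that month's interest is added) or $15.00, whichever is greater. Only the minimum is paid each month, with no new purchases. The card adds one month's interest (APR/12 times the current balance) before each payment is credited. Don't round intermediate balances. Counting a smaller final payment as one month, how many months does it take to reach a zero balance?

305 months

Monthly rate r = 25.7%/12 = 2.14167% = 0.0214167.
While 3.5% of the post-interest balance exceeds $15.00, each month B ← (B·(1+r))·(1 − 0.035), i.e. B shrinks by the factor (1+r)·0.965 = 0.98567.
This holds for months 1–261. Entering month 262 the balance is $419.25; 3.5% of the post-interest balance is now below $15.00, so the flat $15.00 minimum applies from here.
From month 262 a fixed $15.00 at rate r clears $419.25 in 44 more payments. Total: 261 + 44 = 305 months.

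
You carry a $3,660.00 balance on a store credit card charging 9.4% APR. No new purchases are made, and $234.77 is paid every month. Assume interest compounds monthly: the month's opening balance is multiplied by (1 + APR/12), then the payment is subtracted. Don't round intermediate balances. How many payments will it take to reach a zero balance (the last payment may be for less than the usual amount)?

Monthly rate r = 9.4%/12 = 0.783333% = 0.00783333.
Recurrence: B ← B·(1+r) − $234.77.
Month 1: interest $28.67; balance after payment $3,453.90.
Month 2: interest $27.06; balance after payment $3,246.19.
Closed form: n = −ln(1 − rB₀/P)/ln(1+r) = −ln(0.87788)/ln(1.00783) ≈ 16.692, so the balance reaches zero during payment 17.

17 months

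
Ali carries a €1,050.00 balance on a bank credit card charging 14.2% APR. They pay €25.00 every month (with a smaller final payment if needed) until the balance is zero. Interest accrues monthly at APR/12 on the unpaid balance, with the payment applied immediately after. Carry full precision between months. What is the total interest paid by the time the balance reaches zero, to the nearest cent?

Monthly rate r = 14.2%/12 = 1.18333% = 0.0118333.
Payoff takes n = ⌈−ln(1 − rB₀/P)/ln(1+r)⌉ = ⌈58.413⌉ = 59 payments; the last is €10.37.
Total paid = 58·€25.00 + €10.37 = €1,460.37.
Total interest = total paid − principal = €1,460.37 − €1,050.00 = €410.37.

€410.37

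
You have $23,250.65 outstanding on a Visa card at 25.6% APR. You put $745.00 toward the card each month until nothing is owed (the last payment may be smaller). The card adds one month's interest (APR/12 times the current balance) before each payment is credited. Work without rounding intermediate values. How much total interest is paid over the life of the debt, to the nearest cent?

Monthly rate r = 25.6%/12 = 2.13333% = 0.0213333.
Payoff takes n = ⌈−ln(1 − rB₀/P)/ln(1+r)⌉ = ⌈51.920⌉ = 52 payments; the last is $686.31.
Total paid = 51·$745.00 + $686.31 = $38,681.31.
Total interest = total paid − principal = $38,681.31 − $23,250.65 = $15,430.66.

$15,430.66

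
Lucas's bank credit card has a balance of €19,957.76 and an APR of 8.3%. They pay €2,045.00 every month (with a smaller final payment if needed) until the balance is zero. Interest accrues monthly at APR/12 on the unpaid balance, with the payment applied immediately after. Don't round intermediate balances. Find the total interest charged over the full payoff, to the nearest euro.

Monthly rate r = 8.3%/12 = 0.691667% = 0.00691667.
Payoff takes n = ⌈−ln(1 − rB₀/P)/ln(1+r)⌉ = ⌈10.139⌉ = 11 payments; the last is €285.51.
Total paid = 10·€2,045.00 + €285.51 = €20,735.51.
Total interest = total paid − principal = €20,735.51 − €19,957.76 = €777.75.

€778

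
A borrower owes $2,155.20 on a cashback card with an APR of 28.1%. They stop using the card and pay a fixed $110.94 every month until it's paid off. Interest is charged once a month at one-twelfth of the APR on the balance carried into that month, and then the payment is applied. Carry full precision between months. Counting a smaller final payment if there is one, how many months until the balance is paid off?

Monthly rate r = 28.1%/12 = 2.34167% = 0.0234167.
Recurrence: B ← B·(1+r) − $110.94.
Month 1: interest $50.47; balance after payment $2,094.73.
Month 2: interest $49.05; balance after payment $2,032.84.
Closed form: n = −ln(1 − rB₀/P)/ln(1+r) = −ln(0.54509)/ln(1.02342) ≈ 26.216, so the balance reaches zero during payment 27.

27 payments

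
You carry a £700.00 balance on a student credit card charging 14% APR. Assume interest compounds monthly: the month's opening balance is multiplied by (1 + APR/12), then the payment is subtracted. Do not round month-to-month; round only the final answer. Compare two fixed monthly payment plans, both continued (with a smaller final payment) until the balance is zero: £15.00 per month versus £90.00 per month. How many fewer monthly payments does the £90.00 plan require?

59 fewer payments

Monthly rate r = 14%/12 = 1.16667% = 0.0116667.
At £15.00/mo: n = ⌈−ln(1 − rB₀/P)/ln(1+r)⌉ = 68 payments (last £11.78); total interest = total paid − £700.00 = £316.78.
At £90.00/mo: 9 payments (last £18.18); total interest £38.18.
Payments saved = 68 − 9 = 59.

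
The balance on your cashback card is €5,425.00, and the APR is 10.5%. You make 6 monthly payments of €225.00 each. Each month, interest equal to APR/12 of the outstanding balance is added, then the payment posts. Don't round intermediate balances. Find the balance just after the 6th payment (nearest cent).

Monthly rate r = 10.5%/12 = 0.875% = 0.00875.
Each month: B ← B·(1+r) − €225.00.
Month 1: interest €47.47; balance after payment €5,247.47.
Month 2: interest €45.92; balance after payment €5,068.38.
Month 3: interest €44.35; balance after payment €4,887.73.
Month 4: interest €42.77; balance after payment €4,705.50.
Month 5: interest €41.17; balance after payment €4,521.67.
Month 6: interest €39.56; balance after payment €4,336.24.

€4,336.24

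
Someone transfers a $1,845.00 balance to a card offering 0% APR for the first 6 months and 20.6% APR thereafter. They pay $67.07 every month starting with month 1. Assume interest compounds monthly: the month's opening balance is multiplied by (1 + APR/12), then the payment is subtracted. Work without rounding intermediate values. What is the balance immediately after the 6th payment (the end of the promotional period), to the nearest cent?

$1,442.58

Promo months 1–6 at r₀ = 0%/12 = 0; months 7+ at r₁ = 20.6%/12 = 0.0171667.
After month 6 (no interest yet): B = $1,845.00 − 6·$67.07 = $1,442.58.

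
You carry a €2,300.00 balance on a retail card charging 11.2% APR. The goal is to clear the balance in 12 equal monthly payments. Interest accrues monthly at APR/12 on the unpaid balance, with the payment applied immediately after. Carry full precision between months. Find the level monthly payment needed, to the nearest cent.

€203.49

Monthly rate r = 11.2%/12 = 0.933333% = 0.00933333.
Level-payment amortization: P = B₀·r / (1 − (1+r)^(−n)) = 2300.00·0.00933333 / (1 − 1.00933^(−12)).
Denominator 1 − (1+r)^(−12) = 0.105491222.
P = 21.4667 / 0.105491222 ≈ 203.49.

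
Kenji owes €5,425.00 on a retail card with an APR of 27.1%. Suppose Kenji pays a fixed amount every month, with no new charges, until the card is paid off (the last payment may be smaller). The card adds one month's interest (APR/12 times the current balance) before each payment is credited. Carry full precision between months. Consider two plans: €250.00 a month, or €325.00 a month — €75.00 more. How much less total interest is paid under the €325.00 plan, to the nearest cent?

Monthly rate r = 27.1%/12 = 2.25833% = 0.0225833.
At €250.00/mo: n = ⌈−ln(1 − rB₀/P)/ln(1+r)⌉ = 31 payments (last €39.50); total interest = total paid − €5,425.00 = €2,114.50.
At €325.00/mo: 22 payments (last €61.43); total interest €1,461.43.
Interest saved = €2,114.50 − €1,461.43 = €653.07.

€653.07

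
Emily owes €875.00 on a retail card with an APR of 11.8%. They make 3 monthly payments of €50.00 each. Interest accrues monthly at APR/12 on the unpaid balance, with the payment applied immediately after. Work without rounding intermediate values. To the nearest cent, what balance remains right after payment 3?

Monthly rate r = 11.8%/12 = 0.983333% = 0.00983333.
Each month: B ← B·(1+r) − €50.00.
Month 1: interest €8.60; balance after payment €833.60.
Month 2: interest €8.20; balance after payment €791.80.
Month 3: interest €7.79; balance after payment €749.59.

€749.59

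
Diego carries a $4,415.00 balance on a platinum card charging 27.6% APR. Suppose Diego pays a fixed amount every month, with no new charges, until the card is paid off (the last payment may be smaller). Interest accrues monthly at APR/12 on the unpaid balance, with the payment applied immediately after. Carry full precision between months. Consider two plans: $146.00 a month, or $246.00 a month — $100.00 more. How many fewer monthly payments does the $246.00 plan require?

29 fewer payments

Monthly rate r = 27.6%/12 = 2.3% = 0.023.
At $146.00/mo: n = ⌈−ln(1 − rB₀/P)/ln(1+r)⌉ = 53 payments (last $43.21); total interest = total paid − $4,415.00 = $3,220.21.
At $246.00/mo: 24 payments (last $101.89); total interest $1,344.89.
Payments saved = 53 − 24 = 29.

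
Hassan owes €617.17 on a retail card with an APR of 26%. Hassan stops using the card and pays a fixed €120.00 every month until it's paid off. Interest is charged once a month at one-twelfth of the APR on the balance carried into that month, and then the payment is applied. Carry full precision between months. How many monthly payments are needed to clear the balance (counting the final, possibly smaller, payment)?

Monthly rate r = 26%/12 = 2.16667% = 0.0216667.
Recurrence: B ← B·(1+r) − €120.00.
Month 1: interest €13.37; balance after payment €510.54.
Month 2: interest €11.06; balance after payment €401.60.
Month 3: interest €8.70; balance after payment €290.31.
Month 4: interest €6.29; balance after payment €176.60.
Month 5: interest €3.83; balance after payment €60.42.
Month 6: interest €1.31; balance after payment €0.00.

6 months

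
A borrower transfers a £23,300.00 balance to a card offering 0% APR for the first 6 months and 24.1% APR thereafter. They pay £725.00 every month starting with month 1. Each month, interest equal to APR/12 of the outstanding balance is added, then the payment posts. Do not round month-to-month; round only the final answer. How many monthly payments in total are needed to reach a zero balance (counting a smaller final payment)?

44 payments

Promo months 1–6 at r₀ = 0%/12 = 0; months 7+ at r₁ = 24.1%/12 = 0.0200833.
After month 6 (no interest yet): B = £23,300.00 − 6·£725.00 = £18,950.00.
Then at r₁ with £725.00/mo: n₂ = −ln(1 − r₁·B/P)/ln(1+r₁) ≈ 37.43 → 38 more payments.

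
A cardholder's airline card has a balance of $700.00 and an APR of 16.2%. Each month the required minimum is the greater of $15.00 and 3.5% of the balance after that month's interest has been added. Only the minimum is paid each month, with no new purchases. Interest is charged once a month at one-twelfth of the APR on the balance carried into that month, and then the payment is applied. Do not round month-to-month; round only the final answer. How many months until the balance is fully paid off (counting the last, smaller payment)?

Monthly rate r = 16.2%/12 = 1.35% = 0.0135.
While 3.5% of the post-interest balance exceeds $15.00, each month B ← (B·(1+r))·(1 − 0.035), i.e. B shrinks by the factor (1+r)·0.965 = 0.97803.
This holds for months 1–23. Entering month 24 the balance is $419.93; 3.5% of the post-interest balance is now below $15.00, so the flat $15.00 minimum applies from here.
From month 24 a fixed $15.00 at rate r clears $419.93 in 36 more payments. Total: 23 + 36 = 59 months.

59 months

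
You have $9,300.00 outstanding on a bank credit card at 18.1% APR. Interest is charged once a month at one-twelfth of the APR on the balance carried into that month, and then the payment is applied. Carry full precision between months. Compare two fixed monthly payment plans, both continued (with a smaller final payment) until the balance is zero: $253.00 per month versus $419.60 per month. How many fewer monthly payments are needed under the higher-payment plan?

Monthly rate r = 18.1%/12 = 1.50833% = 0.0150833.
At $253.00/mo: n = ⌈−ln(1 − rB₀/P)/ln(1+r)⌉ = 55 payments (last $0.34); total interest = total paid − $9,300.00 = $4,362.34.
At $419.60/mo: 28 payments (last $76.61); total interest $2,105.81.
Payments saved = 55 − 28 = 27.

27 fewer payments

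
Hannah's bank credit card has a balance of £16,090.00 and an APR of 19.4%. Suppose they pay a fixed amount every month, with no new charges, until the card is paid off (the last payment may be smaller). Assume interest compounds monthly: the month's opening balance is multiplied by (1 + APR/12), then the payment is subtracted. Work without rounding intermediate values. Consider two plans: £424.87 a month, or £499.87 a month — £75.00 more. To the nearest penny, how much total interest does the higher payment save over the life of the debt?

Monthly rate r = 19.4%/12 = 1.61667% = 0.0161667.
At £424.87/mo: n = ⌈−ln(1 − rB₀/P)/ln(1+r)⌉ = 60 payments (last £30.93); total interest = total paid − £16,090.00 = £9,008.26.
At £499.87/mo: 46 payments (last £408.18); total interest £6,812.33.
Interest saved = £9,008.26 − £6,812.33 = £2,195.93.

£2,195.93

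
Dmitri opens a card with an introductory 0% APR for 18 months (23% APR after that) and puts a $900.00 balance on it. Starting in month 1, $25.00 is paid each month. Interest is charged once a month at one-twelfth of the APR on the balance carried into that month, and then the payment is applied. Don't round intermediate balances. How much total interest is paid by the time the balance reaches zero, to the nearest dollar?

$107

Promo months 1–18 at r₀ = 0%/12 = 0; months 19+ at r₁ = 23%/12 = 0.0191667.
After month 18 (no interest yet): B = $900.00 − 18·$25.00 = $450.00.
Then at r₁ with $25.00/mo: n₂ = −ln(1 − r₁·B/P)/ln(1+r₁) ≈ 22.29 → 23 more payments.
Total paid = 40·$25.00 + $7.22 = $1,007.22; interest = $1,007.22 − $900.00 = $107.22.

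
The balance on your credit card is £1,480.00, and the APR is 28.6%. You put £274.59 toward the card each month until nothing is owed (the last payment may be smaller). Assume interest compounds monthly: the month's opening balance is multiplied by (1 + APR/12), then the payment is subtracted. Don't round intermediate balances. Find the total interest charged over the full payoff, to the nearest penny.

Monthly rate r = 28.6%/12 = 2.38333% = 0.0238333.
Payoff takes n = ⌈−ln(1 − rB₀/P)/ln(1+r)⌉ = ⌈5.837⌉ = 6 payments; the last is £230.37.
Total paid = 5·£274.59 + £230.37 = £1,603.32.
Total interest = total paid − principal = £1,603.32 − £1,480.00 = £123.32.

£123.32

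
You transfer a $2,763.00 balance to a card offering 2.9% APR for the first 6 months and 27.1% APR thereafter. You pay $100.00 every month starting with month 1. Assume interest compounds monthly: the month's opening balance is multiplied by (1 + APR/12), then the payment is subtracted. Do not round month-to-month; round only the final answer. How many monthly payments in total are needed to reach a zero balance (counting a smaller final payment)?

Promo months 1–6 at r₀ = 2.9%/12 = 0.00241667; months 7+ at r₁ = 27.1%/12 = 0.0225833.
After month 6: iterate B ← B·(1+r₀) − $100.00 for 6 months → $2,199.67.
Then at r₁ with $100.00/mo: n₂ = −ln(1 − r₁·B/P)/ln(1+r₁) ≈ 30.75 → 31 more payments.

37 payments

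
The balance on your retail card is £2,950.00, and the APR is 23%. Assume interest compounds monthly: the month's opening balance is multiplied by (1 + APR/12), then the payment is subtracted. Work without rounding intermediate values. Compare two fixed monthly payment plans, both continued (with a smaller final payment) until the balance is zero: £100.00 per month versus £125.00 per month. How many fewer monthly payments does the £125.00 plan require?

12 fewer payments

Monthly rate r = 23%/12 = 1.91667% = 0.0191667.
At £100.00/mo: n = ⌈−ln(1 − rB₀/P)/ln(1+r)⌉ = 44 payments (last £89.63); total interest = total paid − £2,950.00 = £1,439.63.
At £125.00/mo: 32 payments (last £89.42); total interest £1,014.42.
Payments saved = 44 − 32 = 12.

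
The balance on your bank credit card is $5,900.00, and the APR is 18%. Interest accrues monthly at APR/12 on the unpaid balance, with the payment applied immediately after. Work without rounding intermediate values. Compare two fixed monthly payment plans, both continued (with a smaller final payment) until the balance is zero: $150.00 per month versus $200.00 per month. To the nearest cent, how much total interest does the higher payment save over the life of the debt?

Monthly rate r = 18%/12 = 1.5% = 0.015.
At $150.00/mo: n = ⌈−ln(1 − rB₀/P)/ln(1+r)⌉ = 60 payments (last $132.80); total interest = total paid − $5,900.00 = $3,082.80.
At $200.00/mo: 40 payments (last $49.13); total interest $1,949.13.
Interest saved = $3,082.80 − $1,949.13 = $1,133.67.

$1,133.67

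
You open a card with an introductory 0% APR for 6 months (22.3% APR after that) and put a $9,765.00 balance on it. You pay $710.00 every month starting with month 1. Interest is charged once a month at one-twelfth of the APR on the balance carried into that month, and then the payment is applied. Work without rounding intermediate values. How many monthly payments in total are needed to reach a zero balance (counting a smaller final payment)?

Promo months 1–6 at r₀ = 0%/12 = 0; months 7+ at r₁ = 22.3%/12 = 0.0185833.
After month 6 (no interest yet): B = $9,765.00 − 6·$710.00 = $5,505.00.
Then at r₁ with $710.00/mo: n₂ = −ln(1 − r₁·B/P)/ln(1+r₁) ≈ 8.45 → 9 more payments.

15 payments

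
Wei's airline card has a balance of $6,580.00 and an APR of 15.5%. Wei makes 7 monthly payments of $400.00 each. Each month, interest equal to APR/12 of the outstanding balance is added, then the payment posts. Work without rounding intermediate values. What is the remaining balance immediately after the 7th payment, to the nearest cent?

$4,287.63

Monthly rate r = 15.5%/12 = 1.29167% = 0.0129167.
Each month: B ← B·(1+r) − $400.00.
Month 1: interest $84.99; balance after payment $6,264.99.
Month 2: interest $80.92; balance after payment $5,945.91.
Month 3: interest $76.80; balance after payment $5,622.72.
Month 4: interest $72.63; balance after payment $5,295.34.
Month 5: interest $68.40; balance after payment $4,963.74.
Month 6: interest $64.11; balance after payment $4,627.86.
Month 7: interest $59.78; balance after payment $4,287.63.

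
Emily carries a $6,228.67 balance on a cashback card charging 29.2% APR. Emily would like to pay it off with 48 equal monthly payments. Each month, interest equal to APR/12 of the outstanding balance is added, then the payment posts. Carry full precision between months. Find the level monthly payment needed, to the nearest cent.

Monthly rate r = 29.2%/12 = 2.43333% = 0.0243333.
Level-payment amortization: P = B₀·r / (1 − (1+r)^(−n)) = 6228.67·0.0243333 / (1 − 1.02433^(−48)).
Denominator 1 − (1+r)^(−48) = 0.68463221.
P = 151.564 / 0.68463221 ≈ 221.38.

$221.38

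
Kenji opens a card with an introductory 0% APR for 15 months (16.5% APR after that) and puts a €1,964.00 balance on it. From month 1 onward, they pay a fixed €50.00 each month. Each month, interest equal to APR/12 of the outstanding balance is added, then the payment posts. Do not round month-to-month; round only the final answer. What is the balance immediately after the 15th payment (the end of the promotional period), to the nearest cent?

Promo months 1–15 at r₀ = 0%/12 = 0; months 16+ at r₁ = 16.5%/12 = 0.01375.
After month 15 (no interest yet): B = €1,964.00 − 15·€50.00 = €1,214.00.

€1,214.00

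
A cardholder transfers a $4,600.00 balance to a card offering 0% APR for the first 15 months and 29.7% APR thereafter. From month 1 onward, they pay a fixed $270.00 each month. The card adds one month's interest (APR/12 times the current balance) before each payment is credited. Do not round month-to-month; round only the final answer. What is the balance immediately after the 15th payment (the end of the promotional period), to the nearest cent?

Promo months 1–15 at r₀ = 0%/12 = 0; months 16+ at r₁ = 29.7%/12 = 0.02475.
After month 15 (no interest yet): B = $4,600.00 − 15·$270.00 = $550.00.

$550.00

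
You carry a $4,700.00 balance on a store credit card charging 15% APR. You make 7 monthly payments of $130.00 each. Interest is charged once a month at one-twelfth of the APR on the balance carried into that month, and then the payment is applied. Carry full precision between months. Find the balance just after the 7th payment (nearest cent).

$4,182.15

Monthly rate r = 15%/12 = 1.25% = 0.0125.
Each month: B ← B·(1+r) − $130.00.
Month 1: interest $58.75; balance after payment $4,628.75.
Month 2: interest $57.86; balance after payment $4,556.61.
Month 3: interest $56.96; balance after payment $4,483.57.
Month 4: interest $56.04; balance after payment $4,409.61.
Month 5: interest $55.12; balance after payment $4,334.73.
Month 6: interest $54.18; balance after payment $4,258.92.
Month 7: interest $53.24; balance after payment $4,182.15.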